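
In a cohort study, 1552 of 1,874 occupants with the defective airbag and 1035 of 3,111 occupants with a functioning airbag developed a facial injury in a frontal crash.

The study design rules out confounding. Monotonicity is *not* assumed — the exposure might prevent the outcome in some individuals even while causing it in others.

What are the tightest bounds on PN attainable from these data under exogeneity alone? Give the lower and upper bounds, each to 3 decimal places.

0.598 ≤ PN ≤ 0.806

p₁ = P(outcome | exposed) = 1552/1874 = 0.82818
p₀ = P(outcome | unexposed) = 1035/3111 = 0.33269
Under exogeneity alone the bounds on PN are max{0,(p₁−p₀)/p₁} ≤ PN ≤ min{1,(1−p₀)/p₁}.
  lower = (p₁ − p₀)/p₁ = 0.49548 / 0.82818 ≈ 0.5983
  upper = min{1, (1 − p₀)/p₁} = 0.66731 / 0.82818 ≈ 0.8058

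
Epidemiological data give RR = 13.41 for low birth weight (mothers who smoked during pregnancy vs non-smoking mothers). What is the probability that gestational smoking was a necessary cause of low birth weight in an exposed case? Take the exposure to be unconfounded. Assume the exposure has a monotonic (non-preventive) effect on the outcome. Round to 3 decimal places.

PN ≈ 0.925

Under exogeneity and monotonicity, PN = (RR − 1) / RR = 1 − 1/RR.
PN = (13.41 − 1) / 13.41 = 12.41 / 13.41 ≈ 0.9254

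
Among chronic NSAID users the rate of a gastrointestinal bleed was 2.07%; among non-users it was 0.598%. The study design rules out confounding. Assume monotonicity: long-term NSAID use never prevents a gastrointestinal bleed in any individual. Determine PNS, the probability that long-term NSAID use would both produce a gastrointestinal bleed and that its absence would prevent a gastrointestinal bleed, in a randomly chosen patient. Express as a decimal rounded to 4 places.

p₁ = 0.0207, p₀ = 0.00598.
Under exogeneity and monotonicity, PNS = p₁ − p₀.
PNS = 0.0207 − 0.00598 = 0.01472

PNS ≈ 0.0147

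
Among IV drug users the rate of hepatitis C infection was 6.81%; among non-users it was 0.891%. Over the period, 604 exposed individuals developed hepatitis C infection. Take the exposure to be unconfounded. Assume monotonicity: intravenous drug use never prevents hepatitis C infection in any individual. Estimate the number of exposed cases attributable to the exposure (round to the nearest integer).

about 525 cases

p₁ = 0.0681, p₀ = 0.00891.
PN = (p₁ − p₀)/p₁ = (0.0681 − 0.00891) / 0.0681 ≈ 0.86916.
Attributable cases ≈ PN × (exposed cases) = 0.86916 × 604 ≈ 524.97.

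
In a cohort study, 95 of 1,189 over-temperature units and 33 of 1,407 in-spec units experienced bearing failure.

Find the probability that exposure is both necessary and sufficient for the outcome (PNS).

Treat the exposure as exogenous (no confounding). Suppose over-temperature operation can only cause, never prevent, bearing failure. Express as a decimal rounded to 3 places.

PNS ≈ 0.056

p₁ = P(outcome | exposed) = 95/1189 = 0.079899
p₀ = P(outcome | unexposed) = 33/1407 = 0.023454
Under exogeneity and monotonicity, PNS = p₁ − p₀.
PNS = 0.079899 − 0.023454 = 0.056445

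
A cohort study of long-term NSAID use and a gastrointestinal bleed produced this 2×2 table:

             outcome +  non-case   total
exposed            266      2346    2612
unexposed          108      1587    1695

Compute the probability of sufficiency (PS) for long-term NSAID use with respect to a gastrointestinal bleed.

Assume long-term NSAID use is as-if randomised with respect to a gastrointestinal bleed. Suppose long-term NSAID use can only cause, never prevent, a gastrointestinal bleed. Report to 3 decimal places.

p₁ = P(outcome | exposed) = 266/2612 = 0.10184
p₀ = P(outcome | unexposed) = 108/1695 = 0.063717
Under exogeneity and monotonicity, PS = (p₁ − p₀) / (1 − p₀).
PS = (0.10184 − 0.063717) / (1 − 0.063717) = 0.038121 / 0.93628 ≈ 0.0407

PS ≈ 0.041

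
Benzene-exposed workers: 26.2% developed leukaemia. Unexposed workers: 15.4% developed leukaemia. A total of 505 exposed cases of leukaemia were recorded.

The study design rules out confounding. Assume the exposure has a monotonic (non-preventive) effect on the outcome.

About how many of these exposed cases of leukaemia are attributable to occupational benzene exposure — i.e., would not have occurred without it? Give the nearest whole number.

about 208 cases

p₁ = 0.262, p₀ = 0.154.
PN = (p₁ − p₀)/p₁ = (0.262 − 0.154) / 0.262 ≈ 0.41221.
Attributable cases ≈ PN × (exposed cases) = 0.41221 × 505 ≈ 208.17.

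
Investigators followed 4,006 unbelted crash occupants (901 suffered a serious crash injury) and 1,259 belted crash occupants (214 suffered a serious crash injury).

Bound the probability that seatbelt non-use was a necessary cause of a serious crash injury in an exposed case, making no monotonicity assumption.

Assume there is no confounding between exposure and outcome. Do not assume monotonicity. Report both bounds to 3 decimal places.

0.244 ≤ PN ≤ 1.000

p₁ = P(outcome | exposed) = 901/4006 = 0.22491
p₀ = P(outcome | unexposed) = 214/1259 = 0.16998
Under exogeneity alone the bounds on PN are max{0,(p₁−p₀)/p₁} ≤ PN ≤ min{1,(1−p₀)/p₁}.
  lower = (p₁ − p₀)/p₁ = 0.054936 / 0.22491 ≈ 0.2443
  upper = min{1, (1 − p₀)/p₁} = 0.83002 / 0.22491 ≈ 3.6904 → capped at 1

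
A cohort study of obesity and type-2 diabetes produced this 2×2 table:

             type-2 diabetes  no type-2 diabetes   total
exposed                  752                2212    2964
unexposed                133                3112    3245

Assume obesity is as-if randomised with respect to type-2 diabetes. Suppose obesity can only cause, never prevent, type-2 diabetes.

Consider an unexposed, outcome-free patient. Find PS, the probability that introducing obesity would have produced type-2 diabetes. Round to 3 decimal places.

p₁ = P(outcome | exposed) = 752/2964 = 0.25371
p₀ = P(outcome | unexposed) = 133/3245 = 0.040986
Under exogeneity and monotonicity, PS = (p₁ − p₀)/(1 − p₀).
PS = (0.25371 − 0.040986) / 0.95901 ≈ 0.2218

PS ≈ 0.222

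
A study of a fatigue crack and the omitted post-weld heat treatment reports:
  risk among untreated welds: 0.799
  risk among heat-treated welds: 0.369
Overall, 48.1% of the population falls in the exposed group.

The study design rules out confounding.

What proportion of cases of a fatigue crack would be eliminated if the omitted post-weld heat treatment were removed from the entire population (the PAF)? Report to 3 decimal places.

Let p₁ = 0.799, p₀ = 0.369.
Overall risk P(Y=1) = π·p₁ + (1−π)·p₀ = 0.481×0.799 + 0.519×0.369 = 0.57583.
Under exogeneity, PAF = [P(Y=1) − p₀] / P(Y=1).
PAF = (0.57583 − 0.369) / 0.57583 ≈ 0.3592

PAF ≈ 0.359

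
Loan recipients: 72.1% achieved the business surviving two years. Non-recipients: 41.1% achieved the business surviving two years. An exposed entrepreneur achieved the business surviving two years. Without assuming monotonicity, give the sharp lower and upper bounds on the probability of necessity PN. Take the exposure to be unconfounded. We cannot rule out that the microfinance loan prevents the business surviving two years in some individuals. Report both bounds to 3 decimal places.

p₁ = 0.721, p₀ = 0.411.
Under exogeneity alone the bounds on PN are max{0,(p₁−p₀)/p₁} ≤ PN ≤ min{1,(1−p₀)/p₁}.
  lower = (p₁ − p₀)/p₁ = 0.31 / 0.721 ≈ 0.4300
  upper = min{1, (1 − p₀)/p₁} = 0.589 / 0.721 ≈ 0.8169

0.430 ≤ PN ≤ 0.817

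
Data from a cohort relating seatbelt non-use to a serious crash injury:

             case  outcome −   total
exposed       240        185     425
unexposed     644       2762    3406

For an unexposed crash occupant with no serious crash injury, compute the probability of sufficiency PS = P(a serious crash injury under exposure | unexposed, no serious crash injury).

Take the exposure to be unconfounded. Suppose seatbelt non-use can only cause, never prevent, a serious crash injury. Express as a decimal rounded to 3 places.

p₁ = P(outcome | exposed) = 240/425 = 0.56471
p₀ = P(outcome | unexposed) = 644/3406 = 0.18908
Under exogeneity and monotonicity, PS = (p₁ − p₀) / (1 − p₀).
PS = (0.56471 − 0.18908) / (1 − 0.18908) = 0.37563 / 0.81092 ≈ 0.4632

PS ≈ 0.463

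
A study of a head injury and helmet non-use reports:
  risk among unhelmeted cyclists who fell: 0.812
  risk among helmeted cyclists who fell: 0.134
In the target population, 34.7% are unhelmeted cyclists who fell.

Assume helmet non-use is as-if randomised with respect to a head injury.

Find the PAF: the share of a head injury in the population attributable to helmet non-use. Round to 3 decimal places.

Let p₁ = 0.812, p₀ = 0.134.
Overall risk P(Y=1) = π·p₁ + (1−π)·p₀ = 0.347×0.812 + 0.653×0.134 = 0.36927.
Under exogeneity, PAF = [P(Y=1) − p₀] / P(Y=1).
PAF = (0.36927 − 0.134) / 0.36927 ≈ 0.6371

PAF ≈ 0.637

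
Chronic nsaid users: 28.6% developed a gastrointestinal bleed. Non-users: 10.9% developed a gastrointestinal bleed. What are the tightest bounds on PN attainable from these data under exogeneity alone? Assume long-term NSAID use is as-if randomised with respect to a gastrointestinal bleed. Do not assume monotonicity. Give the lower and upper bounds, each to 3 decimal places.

0.619 ≤ PN ≤ 1.000

p₁ = 0.286, p₀ = 0.109.
Under exogeneity alone the bounds on PN are max{0,(p₁−p₀)/p₁} ≤ PN ≤ min{1,(1−p₀)/p₁}.
  lower = (p₁ − p₀)/p₁ = 0.177 / 0.286 ≈ 0.6189
  upper = min{1, (1 − p₀)/p₁} = 0.891 / 0.286 ≈ 3.1154 → capped at 1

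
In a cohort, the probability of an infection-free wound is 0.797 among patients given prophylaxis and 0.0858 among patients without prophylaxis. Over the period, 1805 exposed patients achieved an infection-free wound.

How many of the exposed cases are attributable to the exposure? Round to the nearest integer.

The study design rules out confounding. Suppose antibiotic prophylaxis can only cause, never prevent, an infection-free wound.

Let p₁ = 0.797, p₀ = 0.0858.
PN = (p₁ − p₀)/p₁ = (0.797 − 0.0858) / 0.797 ≈ 0.89235.
Attributable cases ≈ PN × (exposed cases) = 0.89235 × 1805 ≈ 1610.69.

about 1611 cases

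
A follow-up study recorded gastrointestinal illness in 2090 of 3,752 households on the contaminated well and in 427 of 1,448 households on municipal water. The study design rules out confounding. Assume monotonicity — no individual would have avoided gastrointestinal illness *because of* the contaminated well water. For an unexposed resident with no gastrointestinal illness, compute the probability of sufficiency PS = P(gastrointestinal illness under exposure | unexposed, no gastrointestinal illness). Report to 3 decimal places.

p₁ = P(outcome | exposed) = 2090/3752 = 0.55704
p₀ = P(outcome | unexposed) = 427/1448 = 0.29489
Under exogeneity and monotonicity, PS = (p₁ − p₀) / (1 − p₀).
PS = (0.55704 − 0.29489) / (1 − 0.29489) = 0.26215 / 0.70511 ≈ 0.3718

PS ≈ 0.372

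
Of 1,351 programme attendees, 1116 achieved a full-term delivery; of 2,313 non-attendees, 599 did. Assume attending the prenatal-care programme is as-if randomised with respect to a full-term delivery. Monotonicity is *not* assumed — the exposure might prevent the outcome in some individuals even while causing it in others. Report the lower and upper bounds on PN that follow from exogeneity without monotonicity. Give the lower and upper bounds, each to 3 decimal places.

0.686 ≤ PN ≤ 0.897

p₁ = P(outcome | exposed) = 1116/1351 = 0.82605
p₀ = P(outcome | unexposed) = 599/2313 = 0.25897
Under exogeneity alone the bounds on PN are max{0,(p₁−p₀)/p₁} ≤ PN ≤ min{1,(1−p₀)/p₁}.
  lower = (p₁ − p₀)/p₁ = 0.56708 / 0.82605 ≈ 0.6865
  upper = min{1, (1 − p₀)/p₁} = 0.74103 / 0.82605 ≈ 0.8971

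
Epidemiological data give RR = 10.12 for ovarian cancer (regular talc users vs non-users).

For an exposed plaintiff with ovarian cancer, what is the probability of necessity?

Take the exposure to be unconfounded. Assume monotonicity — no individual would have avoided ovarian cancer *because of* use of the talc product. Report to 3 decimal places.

PN ≈ 0.901

Under exogeneity and monotonicity, PN = (RR − 1) / RR = 1 − 1/RR.
PN = (10.12 − 1) / 10.12 = 9.12 / 10.12 ≈ 0.9012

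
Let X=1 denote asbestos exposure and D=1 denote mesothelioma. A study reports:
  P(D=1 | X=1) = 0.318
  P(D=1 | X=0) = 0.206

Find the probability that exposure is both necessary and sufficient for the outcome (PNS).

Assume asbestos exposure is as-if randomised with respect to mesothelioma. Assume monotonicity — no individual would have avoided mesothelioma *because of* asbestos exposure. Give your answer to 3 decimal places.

Let p₁ = 0.318, p₀ = 0.206.
Under exogeneity and monotonicity, PNS = p₁ − p₀.
PNS = 0.318 − 0.206 = 0.112

PNS ≈ 0.112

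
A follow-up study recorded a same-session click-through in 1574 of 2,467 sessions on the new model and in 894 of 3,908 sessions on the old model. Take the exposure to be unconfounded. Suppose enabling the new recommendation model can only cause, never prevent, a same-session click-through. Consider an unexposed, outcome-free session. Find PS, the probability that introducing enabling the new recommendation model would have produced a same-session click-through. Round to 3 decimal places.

PS ≈ 0.531

p₁ = P(outcome | exposed) = 1574/2467 = 0.63802
p₀ = P(outcome | unexposed) = 894/3908 = 0.22876
Under exogeneity and monotonicity, PS = (p₁ − p₀) / (1 − p₀).
PS = (0.63802 − 0.22876) / (1 − 0.22876) = 0.40926 / 0.77124 ≈ 0.5307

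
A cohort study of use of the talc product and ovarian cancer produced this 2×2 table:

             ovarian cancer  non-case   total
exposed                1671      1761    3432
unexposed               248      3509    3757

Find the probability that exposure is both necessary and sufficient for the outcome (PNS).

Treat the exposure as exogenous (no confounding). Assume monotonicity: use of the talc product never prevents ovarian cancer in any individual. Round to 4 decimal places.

PNS ≈ 0.4209

p₁ = P(outcome | exposed) = 1671/3432 = 0.48689
p₀ = P(outcome | unexposed) = 248/3757 = 0.06601
Under exogeneity and monotonicity, PNS = p₁ − p₀.
PNS = 0.48689 − 0.06601 = 0.42088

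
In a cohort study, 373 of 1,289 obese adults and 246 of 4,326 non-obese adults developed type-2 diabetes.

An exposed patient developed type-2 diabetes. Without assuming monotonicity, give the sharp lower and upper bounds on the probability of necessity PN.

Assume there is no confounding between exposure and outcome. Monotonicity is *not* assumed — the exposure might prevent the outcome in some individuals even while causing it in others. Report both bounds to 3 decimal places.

0.803 ≤ PN ≤ 1.000

p₁ = P(outcome | exposed) = 373/1289 = 0.28937
p₀ = P(outcome | unexposed) = 246/4326 = 0.056865
Under exogeneity alone the bounds on PN are max{0,(p₁−p₀)/p₁} ≤ PN ≤ min{1,(1−p₀)/p₁}.
  lower = (p₁ − p₀)/p₁ = 0.23251 / 0.28937 ≈ 0.8035
  upper = min{1, (1 − p₀)/p₁} = 0.94313 / 0.28937 ≈ 3.2593 → capped at 1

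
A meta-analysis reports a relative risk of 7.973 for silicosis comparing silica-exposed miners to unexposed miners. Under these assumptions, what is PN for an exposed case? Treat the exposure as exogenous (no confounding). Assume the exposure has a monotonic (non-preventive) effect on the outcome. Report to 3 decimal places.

Under exogeneity and monotonicity, PN = (RR − 1) / RR = 1 − 1/RR.
PN = (7.973 − 1) / 7.973 = 6.973 / 7.973 ≈ 0.8746

PN ≈ 0.875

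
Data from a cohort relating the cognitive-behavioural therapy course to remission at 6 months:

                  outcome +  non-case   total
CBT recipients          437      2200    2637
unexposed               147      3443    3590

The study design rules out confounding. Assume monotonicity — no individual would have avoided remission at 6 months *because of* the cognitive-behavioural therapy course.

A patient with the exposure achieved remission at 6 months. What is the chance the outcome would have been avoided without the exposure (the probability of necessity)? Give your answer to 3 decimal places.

p₁ = P(outcome | exposed) = 437/2637 = 0.16572
p₀ = P(outcome | unexposed) = 147/3590 = 0.040947
Under exogeneity and monotonicity, PN = (p₁ − p₀)/p₁.
PN = (0.16572 − 0.040947) / 0.16572 ≈ 0.7529

PN ≈ 0.753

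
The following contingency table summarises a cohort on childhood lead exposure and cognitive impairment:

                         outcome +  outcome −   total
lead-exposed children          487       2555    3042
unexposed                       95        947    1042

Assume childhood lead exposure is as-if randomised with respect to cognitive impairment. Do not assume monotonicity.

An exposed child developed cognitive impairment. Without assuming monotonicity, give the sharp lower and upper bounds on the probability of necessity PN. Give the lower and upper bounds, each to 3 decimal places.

0.431 ≤ PN ≤ 1.000

p₁ = P(outcome | exposed) = 487/3042 = 0.16009
p₀ = P(outcome | unexposed) = 95/1042 = 0.091171
Under exogeneity alone the bounds on PN are max{0,(p₁−p₀)/p₁} ≤ PN ≤ min{1,(1−p₀)/p₁}.
  lower = (p₁ − p₀)/p₁ = 0.068921 / 0.16009 ≈ 0.4305
  upper = min{1, (1 − p₀)/p₁} = 0.90883 / 0.16009 ≈ 5.6769 → capped at 1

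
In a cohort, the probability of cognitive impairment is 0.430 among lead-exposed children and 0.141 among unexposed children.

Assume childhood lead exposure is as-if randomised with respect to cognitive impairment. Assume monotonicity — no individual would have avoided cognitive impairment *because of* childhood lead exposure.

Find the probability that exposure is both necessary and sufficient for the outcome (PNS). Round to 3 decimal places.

Let p₁ = 0.43, p₀ = 0.141.
Under exogeneity and monotonicity, PNS = p₁ − p₀.
PNS = 0.43 − 0.141 = 0.289

PNS ≈ 0.289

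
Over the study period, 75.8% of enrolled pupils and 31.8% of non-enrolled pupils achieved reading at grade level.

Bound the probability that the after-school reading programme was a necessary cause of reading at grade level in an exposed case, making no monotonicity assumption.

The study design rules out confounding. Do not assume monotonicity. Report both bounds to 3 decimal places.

0.580 ≤ PN ≤ 0.900

p₁ = 0.758, p₀ = 0.318.
Under exogeneity alone the bounds on PN are max{0,(p₁−p₀)/p₁} ≤ PN ≤ min{1,(1−p₀)/p₁}.
  lower = (p₁ − p₀)/p₁ = 0.44 / 0.758 ≈ 0.5805
  upper = min{1, (1 − p₀)/p₁} = 0.682 / 0.758 ≈ 0.8997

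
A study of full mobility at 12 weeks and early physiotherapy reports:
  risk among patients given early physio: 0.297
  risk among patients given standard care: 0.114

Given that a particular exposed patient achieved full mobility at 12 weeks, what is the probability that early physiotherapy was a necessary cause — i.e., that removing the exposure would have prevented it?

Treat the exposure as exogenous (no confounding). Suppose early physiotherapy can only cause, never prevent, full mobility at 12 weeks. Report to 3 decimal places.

PN ≈ 0.616

Let p₁ = 0.297, p₀ = 0.114.
Under exogeneity and monotonicity, PN = (p₁ − p₀) / p₁.
PN = (0.297 − 0.114) / 0.297 = 0.183 / 0.297 ≈ 0.6162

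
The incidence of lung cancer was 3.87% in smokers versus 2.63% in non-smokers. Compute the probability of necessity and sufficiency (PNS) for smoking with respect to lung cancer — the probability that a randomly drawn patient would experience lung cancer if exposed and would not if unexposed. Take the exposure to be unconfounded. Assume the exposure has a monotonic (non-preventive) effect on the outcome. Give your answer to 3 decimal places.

p₁ = 0.0387, p₀ = 0.0263.
Under exogeneity and monotonicity, PNS = p₁ − p₀.
PNS = 0.0387 − 0.0263 = 0.0124

PNS ≈ 0.012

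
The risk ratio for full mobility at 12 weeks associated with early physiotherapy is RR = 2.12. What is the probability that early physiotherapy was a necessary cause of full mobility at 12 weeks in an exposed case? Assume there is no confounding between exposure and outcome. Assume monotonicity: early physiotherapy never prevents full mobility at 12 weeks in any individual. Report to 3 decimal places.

PN ≈ 0.528

Under exogeneity and monotonicity, PN = (RR − 1) / RR = 1 − 1/RR.
PN = (2.12 − 1) / 2.12 = 1.12 / 2.12 ≈ 0.5283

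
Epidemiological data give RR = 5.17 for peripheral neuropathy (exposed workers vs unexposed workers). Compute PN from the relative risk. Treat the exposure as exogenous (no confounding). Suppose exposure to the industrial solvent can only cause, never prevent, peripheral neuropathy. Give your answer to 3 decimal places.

PN ≈ 0.807

Under exogeneity and monotonicity, PN = (RR − 1) / RR = 1 − 1/RR.
PN = (5.17 − 1) / 5.17 = 4.17 / 5.17 ≈ 0.8066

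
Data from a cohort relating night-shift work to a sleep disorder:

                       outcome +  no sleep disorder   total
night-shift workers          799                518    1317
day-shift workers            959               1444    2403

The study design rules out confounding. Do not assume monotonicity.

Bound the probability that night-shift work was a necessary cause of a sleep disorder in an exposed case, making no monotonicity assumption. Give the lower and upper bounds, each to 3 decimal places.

0.342 ≤ PN ≤ 0.990

p₁ = P(outcome | exposed) = 799/1317 = 0.60668
p₀ = P(outcome | unexposed) = 959/2403 = 0.39908
Under exogeneity alone the bounds on PN are max{0,(p₁−p₀)/p₁} ≤ PN ≤ min{1,(1−p₀)/p₁}.
  lower = (p₁ − p₀)/p₁ = 0.2076 / 0.60668 ≈ 0.3422
  upper = min{1, (1 − p₀)/p₁} = 0.60092 / 0.60668 ≈ 0.9905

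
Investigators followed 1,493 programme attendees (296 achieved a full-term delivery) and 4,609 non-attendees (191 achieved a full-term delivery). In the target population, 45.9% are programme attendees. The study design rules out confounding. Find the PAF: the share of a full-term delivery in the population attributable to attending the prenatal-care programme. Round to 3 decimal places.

PAF ≈ 0.635

p₁ = P(outcome | exposed) = 296/1493 = 0.19826
p₀ = P(outcome | unexposed) = 191/4609 = 0.041441
Overall risk P(Y=1) = π·p₁ + (1−π)·p₀ = 0.459×0.19826 + 0.541×0.041441 = 0.11342.
Under exogeneity, PAF = [P(Y=1) − p₀] / P(Y=1).
PAF = (0.11342 − 0.041441) / 0.11342 ≈ 0.6346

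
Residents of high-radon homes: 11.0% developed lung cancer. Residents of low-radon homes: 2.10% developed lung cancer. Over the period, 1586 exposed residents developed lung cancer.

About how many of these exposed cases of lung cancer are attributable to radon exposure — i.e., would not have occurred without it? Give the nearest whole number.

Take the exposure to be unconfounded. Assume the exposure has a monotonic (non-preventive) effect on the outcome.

about 1283 cases

p₁ = 0.11, p₀ = 0.021.
PN = (p₁ − p₀)/p₁ = (0.11 − 0.021) / 0.11 ≈ 0.80909.
Attributable cases ≈ PN × (exposed cases) = 0.80909 × 1586 ≈ 1283.22.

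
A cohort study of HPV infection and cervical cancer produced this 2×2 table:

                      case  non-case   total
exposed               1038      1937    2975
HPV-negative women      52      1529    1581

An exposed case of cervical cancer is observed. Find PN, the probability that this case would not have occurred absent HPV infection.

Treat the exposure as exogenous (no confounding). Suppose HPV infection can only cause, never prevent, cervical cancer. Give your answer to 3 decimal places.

p₁ = P(outcome | exposed) = 1038/2975 = 0.34891
p₀ = P(outcome | unexposed) = 52/1581 = 0.032891
Under exogeneity and monotonicity, PN = (p₁ − p₀) / p₁.
PN = (0.34891 − 0.032891) / 0.34891 = 0.31602 / 0.34891 ≈ 0.9057

PN ≈ 0.906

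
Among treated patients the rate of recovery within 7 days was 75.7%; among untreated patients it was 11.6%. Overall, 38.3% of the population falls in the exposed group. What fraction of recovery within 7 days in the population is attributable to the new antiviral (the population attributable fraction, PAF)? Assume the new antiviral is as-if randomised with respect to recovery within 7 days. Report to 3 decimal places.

p₁ = 0.757, p₀ = 0.116.
Overall risk P(Y=1) = π·p₁ + (1−π)·p₀ = 0.383×0.757 + 0.617×0.116 = 0.3615.
Under exogeneity, PAF = [P(Y=1) − p₀] / P(Y=1).
PAF = (0.3615 − 0.116) / 0.3615 ≈ 0.6791

PAF ≈ 0.679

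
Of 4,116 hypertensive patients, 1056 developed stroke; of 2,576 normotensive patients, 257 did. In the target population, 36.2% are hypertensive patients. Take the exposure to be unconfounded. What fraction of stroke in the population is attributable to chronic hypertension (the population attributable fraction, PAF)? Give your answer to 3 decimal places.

p₁ = P(outcome | exposed) = 1056/4116 = 0.25656
p₀ = P(outcome | unexposed) = 257/2576 = 0.099767
Overall risk P(Y=1) = π·p₁ + (1−π)·p₀ = 0.362×0.25656 + 0.638×0.099767 = 0.15653.
Under exogeneity, PAF = [P(Y=1) − p₀] / P(Y=1).
PAF = (0.15653 − 0.099767) / 0.15653 ≈ 0.3626

PAF ≈ 0.363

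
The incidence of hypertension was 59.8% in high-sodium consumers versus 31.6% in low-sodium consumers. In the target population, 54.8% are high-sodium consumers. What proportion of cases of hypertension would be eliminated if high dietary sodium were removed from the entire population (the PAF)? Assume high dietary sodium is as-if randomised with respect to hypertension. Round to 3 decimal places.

p₁ = 0.598, p₀ = 0.316.
Overall risk P(Y=1) = π·p₁ + (1−π)·p₀ = 0.548×0.598 + 0.452×0.316 = 0.47054.
Under exogeneity, PAF = [P(Y=1) − p₀] / P(Y=1).
PAF = (0.47054 − 0.316) / 0.47054 ≈ 0.3284

PAF ≈ 0.328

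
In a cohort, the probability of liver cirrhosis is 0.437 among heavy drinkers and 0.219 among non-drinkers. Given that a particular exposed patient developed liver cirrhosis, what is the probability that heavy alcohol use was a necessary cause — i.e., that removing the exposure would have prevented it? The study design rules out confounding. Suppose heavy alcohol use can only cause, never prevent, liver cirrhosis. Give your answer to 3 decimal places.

PN ≈ 0.499

Let p₁ = 0.437, p₀ = 0.219.
Under exogeneity and monotonicity, PN = (p₁ − p₀) / p₁.
PN = (0.437 − 0.219) / 0.437 = 0.218 / 0.437 ≈ 0.4989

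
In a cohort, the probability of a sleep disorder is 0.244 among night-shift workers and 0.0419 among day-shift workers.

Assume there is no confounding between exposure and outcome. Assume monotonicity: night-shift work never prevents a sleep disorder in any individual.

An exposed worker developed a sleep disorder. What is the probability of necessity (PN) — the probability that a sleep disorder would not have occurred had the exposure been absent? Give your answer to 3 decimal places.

Let p₁ = 0.244, p₀ = 0.0419.
Under exogeneity and monotonicity, PN = (p₁ − p₀) / p₁.
PN = (0.244 − 0.0419) / 0.244 = 0.2021 / 0.244 ≈ 0.8283

PN ≈ 0.828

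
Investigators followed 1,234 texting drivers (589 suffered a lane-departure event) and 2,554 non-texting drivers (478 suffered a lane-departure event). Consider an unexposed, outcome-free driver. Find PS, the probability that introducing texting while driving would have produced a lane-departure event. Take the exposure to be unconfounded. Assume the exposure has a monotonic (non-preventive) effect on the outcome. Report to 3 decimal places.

PS ≈ 0.357

p₁ = P(outcome | exposed) = 589/1234 = 0.47731
p₀ = P(outcome | unexposed) = 478/2554 = 0.18716
Under exogeneity and monotonicity, PS = (p₁ − p₀) / (1 − p₀).
PS = (0.47731 − 0.18716) / (1 − 0.18716) = 0.29015 / 0.81284 ≈ 0.3570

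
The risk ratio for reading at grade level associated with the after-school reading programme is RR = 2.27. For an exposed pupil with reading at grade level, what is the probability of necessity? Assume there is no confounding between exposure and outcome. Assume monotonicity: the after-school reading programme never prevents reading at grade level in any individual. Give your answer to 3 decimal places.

PN ≈ 0.559

Under exogeneity and monotonicity, PN = (RR − 1) / RR = 1 − 1/RR.
PN = (2.27 − 1) / 2.27 = 1.27 / 2.27 ≈ 0.5595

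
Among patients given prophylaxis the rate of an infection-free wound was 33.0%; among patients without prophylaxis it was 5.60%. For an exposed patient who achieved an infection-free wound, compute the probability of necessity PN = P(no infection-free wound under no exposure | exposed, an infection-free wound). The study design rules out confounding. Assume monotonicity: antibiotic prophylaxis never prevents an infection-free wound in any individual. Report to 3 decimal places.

p₁ = 0.33, p₀ = 0.056.
Under exogeneity and monotonicity, PN = (p₁ − p₀) / p₁.
PN = (0.33 − 0.056) / 0.33 = 0.274 / 0.33 ≈ 0.8303

PN ≈ 0.830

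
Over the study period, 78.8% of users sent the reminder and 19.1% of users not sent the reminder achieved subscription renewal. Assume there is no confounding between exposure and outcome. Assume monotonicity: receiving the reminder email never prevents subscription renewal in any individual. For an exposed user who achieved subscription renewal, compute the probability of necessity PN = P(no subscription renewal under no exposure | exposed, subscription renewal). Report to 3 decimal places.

PN ≈ 0.758

p₁ = 0.788, p₀ = 0.191.
Under exogeneity and monotonicity, PN = (p₁ − p₀) / p₁.
PN = (0.788 − 0.191) / 0.788 = 0.597 / 0.788 ≈ 0.7576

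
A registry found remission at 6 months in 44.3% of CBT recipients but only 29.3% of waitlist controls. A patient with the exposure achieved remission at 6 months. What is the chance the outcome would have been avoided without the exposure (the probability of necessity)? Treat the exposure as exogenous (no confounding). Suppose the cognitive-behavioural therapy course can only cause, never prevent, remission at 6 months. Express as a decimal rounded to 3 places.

p₁ = 0.443, p₀ = 0.293.
Under exogeneity and monotonicity, PN = (p₁ − p₀) / p₁.
PN = (0.443 − 0.293) / 0.443 = 0.15 / 0.443 ≈ 0.3386

PN ≈ 0.339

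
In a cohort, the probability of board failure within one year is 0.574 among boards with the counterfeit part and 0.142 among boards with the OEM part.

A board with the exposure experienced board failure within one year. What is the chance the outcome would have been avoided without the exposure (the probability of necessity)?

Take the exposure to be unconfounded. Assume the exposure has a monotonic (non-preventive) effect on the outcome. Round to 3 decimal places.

Let p₁ = 0.574, p₀ = 0.142.
Under exogeneity and monotonicity, PN = (p₁ − p₀) / p₁.
PN = (0.574 − 0.142) / 0.574 = 0.432 / 0.574 ≈ 0.7526

PN ≈ 0.753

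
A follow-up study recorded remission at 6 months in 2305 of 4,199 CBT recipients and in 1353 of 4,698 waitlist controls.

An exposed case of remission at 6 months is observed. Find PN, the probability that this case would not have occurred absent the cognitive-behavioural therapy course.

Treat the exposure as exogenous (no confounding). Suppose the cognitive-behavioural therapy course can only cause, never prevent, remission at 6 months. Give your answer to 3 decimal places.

PN ≈ 0.475

p₁ = P(outcome | exposed) = 2305/4199 = 0.54894
p₀ = P(outcome | unexposed) = 1353/4698 = 0.28799
Under exogeneity and monotonicity, PN = (p₁ − p₀) / p₁.
PN = (0.54894 − 0.28799) / 0.54894 = 0.26095 / 0.54894 ≈ 0.4754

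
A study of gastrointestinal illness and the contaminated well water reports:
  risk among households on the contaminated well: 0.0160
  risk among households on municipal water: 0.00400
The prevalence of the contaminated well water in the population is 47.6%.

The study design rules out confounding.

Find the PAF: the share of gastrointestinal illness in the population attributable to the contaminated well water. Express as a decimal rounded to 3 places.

PAF ≈ 0.588

Let p₁ = 0.016, p₀ = 0.004.
Overall risk P(Y=1) = π·p₁ + (1−π)·p₀ = 0.476×0.016 + 0.524×0.004 = 0.009712.
Under exogeneity, PAF = [P(Y=1) − p₀] / P(Y=1).
PAF = (0.009712 − 0.004) / 0.009712 ≈ 0.5881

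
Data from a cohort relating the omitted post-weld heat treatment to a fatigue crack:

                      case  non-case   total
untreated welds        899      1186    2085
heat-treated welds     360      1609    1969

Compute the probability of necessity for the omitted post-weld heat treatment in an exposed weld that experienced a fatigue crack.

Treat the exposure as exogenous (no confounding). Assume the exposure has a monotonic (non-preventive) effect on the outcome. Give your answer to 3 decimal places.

p₁ = P(outcome | exposed) = 899/2085 = 0.43118
p₀ = P(outcome | unexposed) = 360/1969 = 0.18283
Under exogeneity and monotonicity, PN = (p₁ − p₀) / p₁.
PN = (0.43118 − 0.18283) / 0.43118 = 0.24834 / 0.43118 ≈ 0.5760

PN ≈ 0.576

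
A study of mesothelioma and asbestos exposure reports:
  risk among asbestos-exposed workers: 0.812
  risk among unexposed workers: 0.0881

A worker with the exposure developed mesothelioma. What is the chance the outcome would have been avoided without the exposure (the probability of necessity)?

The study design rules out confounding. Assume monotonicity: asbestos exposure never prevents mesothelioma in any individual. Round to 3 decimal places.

PN ≈ 0.892

Let p₁ = 0.812, p₀ = 0.0881.
Under exogeneity and monotonicity, PN = (p₁ − p₀) / p₁.
PN = (0.812 − 0.0881) / 0.812 = 0.7239 / 0.812 ≈ 0.8915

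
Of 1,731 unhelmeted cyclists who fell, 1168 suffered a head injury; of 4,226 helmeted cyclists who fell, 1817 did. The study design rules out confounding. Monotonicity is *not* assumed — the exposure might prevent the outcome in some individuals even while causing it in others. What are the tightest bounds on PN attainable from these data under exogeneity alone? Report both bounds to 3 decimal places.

0.363 ≤ PN ≤ 0.845

p₁ = P(outcome | exposed) = 1168/1731 = 0.67475
p₀ = P(outcome | unexposed) = 1817/4226 = 0.42996
Under exogeneity alone the bounds on PN are max{0,(p₁−p₀)/p₁} ≤ PN ≤ min{1,(1−p₀)/p₁}.
  lower = (p₁ − p₀)/p₁ = 0.2448 / 0.67475 ≈ 0.3628
  upper = min{1, (1 − p₀)/p₁} = 0.57004 / 0.67475 ≈ 0.8448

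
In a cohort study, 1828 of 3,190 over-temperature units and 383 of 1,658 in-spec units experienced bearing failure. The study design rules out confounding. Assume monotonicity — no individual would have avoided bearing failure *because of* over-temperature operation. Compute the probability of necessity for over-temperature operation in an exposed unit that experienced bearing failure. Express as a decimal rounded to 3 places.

p₁ = P(outcome | exposed) = 1828/3190 = 0.57304
p₀ = P(outcome | unexposed) = 383/1658 = 0.231
Under exogeneity and monotonicity, PN = (p₁ − p₀) / p₁.
PN = (0.57304 − 0.231) / 0.57304 = 0.34204 / 0.57304 ≈ 0.5969

PN ≈ 0.597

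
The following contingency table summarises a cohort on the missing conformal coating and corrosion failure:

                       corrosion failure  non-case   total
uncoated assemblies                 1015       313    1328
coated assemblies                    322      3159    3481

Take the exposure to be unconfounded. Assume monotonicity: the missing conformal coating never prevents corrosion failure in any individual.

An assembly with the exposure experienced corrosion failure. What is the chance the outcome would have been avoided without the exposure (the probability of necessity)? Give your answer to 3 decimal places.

p₁ = P(outcome | exposed) = 1015/1328 = 0.76431
p₀ = P(outcome | unexposed) = 322/3481 = 0.092502
Under exogeneity and monotonicity, PN = (p₁ − p₀)/p₁.
PN = (0.76431 − 0.092502) / 0.76431 ≈ 0.8790

PN ≈ 0.879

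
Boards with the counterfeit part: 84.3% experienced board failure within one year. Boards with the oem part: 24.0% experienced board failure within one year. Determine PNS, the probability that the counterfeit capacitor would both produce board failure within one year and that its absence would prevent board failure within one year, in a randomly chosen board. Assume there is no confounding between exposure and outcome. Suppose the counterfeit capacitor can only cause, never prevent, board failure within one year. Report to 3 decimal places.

PNS ≈ 0.603

p₁ = 0.843, p₀ = 0.24.
Under exogeneity and monotonicity, PNS = p₁ − p₀.
PNS = 0.843 − 0.24 = 0.603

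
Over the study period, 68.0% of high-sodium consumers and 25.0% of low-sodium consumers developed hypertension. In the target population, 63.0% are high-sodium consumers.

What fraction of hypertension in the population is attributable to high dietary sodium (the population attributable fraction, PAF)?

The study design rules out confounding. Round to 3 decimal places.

p₁ = 0.68, p₀ = 0.25.
Overall risk P(Y=1) = π·p₁ + (1−π)·p₀ = 0.63×0.68 + 0.37×0.25 = 0.5209.
Under exogeneity, PAF = [P(Y=1) − p₀] / P(Y=1).
PAF = (0.5209 − 0.25) / 0.5209 ≈ 0.5201

PAF ≈ 0.520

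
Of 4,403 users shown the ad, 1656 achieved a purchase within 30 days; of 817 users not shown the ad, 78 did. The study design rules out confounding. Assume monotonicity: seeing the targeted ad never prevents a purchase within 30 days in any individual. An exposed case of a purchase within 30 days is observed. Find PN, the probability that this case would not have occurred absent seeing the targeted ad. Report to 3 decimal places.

p₁ = P(outcome | exposed) = 1656/4403 = 0.37611
p₀ = P(outcome | unexposed) = 78/817 = 0.095471
Under exogeneity and monotonicity, PN = (p₁ − p₀) / p₁.
PN = (0.37611 − 0.095471) / 0.37611 = 0.28064 / 0.37611 ≈ 0.7462

PN ≈ 0.746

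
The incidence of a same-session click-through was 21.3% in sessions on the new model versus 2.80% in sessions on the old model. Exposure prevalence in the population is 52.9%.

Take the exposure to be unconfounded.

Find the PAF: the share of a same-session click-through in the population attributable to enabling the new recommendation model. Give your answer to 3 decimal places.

p₁ = 0.213, p₀ = 0.028.
Overall risk P(Y=1) = π·p₁ + (1−π)·p₀ = 0.529×0.213 + 0.471×0.028 = 0.12587.
Under exogeneity, PAF = [P(Y=1) − p₀] / P(Y=1).
PAF = (0.12587 − 0.028) / 0.12587 ≈ 0.7775

PAF ≈ 0.778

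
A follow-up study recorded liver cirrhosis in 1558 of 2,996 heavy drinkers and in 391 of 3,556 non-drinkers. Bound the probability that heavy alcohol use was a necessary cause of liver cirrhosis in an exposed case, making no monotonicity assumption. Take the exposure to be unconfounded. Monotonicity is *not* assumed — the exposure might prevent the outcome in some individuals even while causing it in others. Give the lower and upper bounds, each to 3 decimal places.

0.789 ≤ PN ≤ 1.000

p₁ = P(outcome | exposed) = 1558/2996 = 0.52003
p₀ = P(outcome | unexposed) = 391/3556 = 0.10996
Under exogeneity alone the bounds on PN are max{0,(p₁−p₀)/p₁} ≤ PN ≤ min{1,(1−p₀)/p₁}.
  lower = (p₁ − p₀)/p₁ = 0.41007 / 0.52003 ≈ 0.7886
  upper = min{1, (1 − p₀)/p₁} = 0.89004 / 0.52003 ≈ 1.7115 → capped at 1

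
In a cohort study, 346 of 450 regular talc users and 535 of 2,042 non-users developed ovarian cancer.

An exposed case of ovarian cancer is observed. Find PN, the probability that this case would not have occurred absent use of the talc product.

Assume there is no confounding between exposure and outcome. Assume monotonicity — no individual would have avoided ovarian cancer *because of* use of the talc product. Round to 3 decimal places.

PN ≈ 0.659

p₁ = P(outcome | exposed) = 346/450 = 0.76889
p₀ = P(outcome | unexposed) = 535/2042 = 0.262
Under exogeneity and monotonicity, PN = (p₁ − p₀) / p₁.
PN = (0.76889 − 0.262) / 0.76889 = 0.50689 / 0.76889 ≈ 0.6593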